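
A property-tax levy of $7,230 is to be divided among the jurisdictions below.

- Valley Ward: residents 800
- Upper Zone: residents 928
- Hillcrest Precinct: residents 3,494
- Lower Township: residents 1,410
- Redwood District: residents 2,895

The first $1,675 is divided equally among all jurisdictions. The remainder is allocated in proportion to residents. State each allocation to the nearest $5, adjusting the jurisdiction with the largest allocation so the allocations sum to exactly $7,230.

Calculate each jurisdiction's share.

First tranche $1,675 split equally: $335 each.
Remainder $5,555 by residents (total 9,527): Valley Ward 466.46 → $465; Upper Zone 541.10 → $540; Hillcrest Precinct 2,037.28 → $2,035; Lower Township 822.14 → $820; Redwood District 1,688.02 → $1,690.
Rounding difference +$5 on remainder applied to Hillcrest Precinct.
Totals: Valley Ward $335 + $465 = $800; Upper Zone $335 + $540 = $875; Hillcrest Precinct $335 + $2,040 = $2,375; Lower Township $335 + $820 = $1,155; Redwood District $335 + $1,690 = $2,025.

Valley Ward: $800; Upper Zone: $875; Hillcrest Precinct: $2,375; Lower Township: $1,155; Redwood District: $2,025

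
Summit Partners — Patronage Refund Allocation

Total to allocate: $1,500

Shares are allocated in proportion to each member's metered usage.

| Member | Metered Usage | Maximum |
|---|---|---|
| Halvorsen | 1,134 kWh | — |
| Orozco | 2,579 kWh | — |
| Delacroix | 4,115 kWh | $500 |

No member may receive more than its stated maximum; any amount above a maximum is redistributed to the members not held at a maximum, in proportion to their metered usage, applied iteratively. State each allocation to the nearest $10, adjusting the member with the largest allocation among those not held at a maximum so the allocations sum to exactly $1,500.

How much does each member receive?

Total metered usage = 7,828.
Unconstrained shares: Halvorsen 217.30; Orozco 494.19; Delacroix 788.52.
Cap binds for Delacroix ($500); balance $1,000 reallocated over remaining metered usage 3,713.
Shares after redistribution: Halvorsen 305.41 → $310; Orozco 694.59 → $690.

Halvorsen: $310 | Orozco: $690 | Delacroix: $500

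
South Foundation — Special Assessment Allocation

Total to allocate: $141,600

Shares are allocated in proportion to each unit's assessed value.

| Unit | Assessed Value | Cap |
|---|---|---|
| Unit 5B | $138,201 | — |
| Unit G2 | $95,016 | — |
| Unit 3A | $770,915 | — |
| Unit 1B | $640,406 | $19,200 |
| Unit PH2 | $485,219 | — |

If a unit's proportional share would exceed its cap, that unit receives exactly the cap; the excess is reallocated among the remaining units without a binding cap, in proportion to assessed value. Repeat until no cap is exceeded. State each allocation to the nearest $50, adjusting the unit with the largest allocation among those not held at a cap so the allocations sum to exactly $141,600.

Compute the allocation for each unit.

Sum of assessed value: 2,129,757.
Pro-rata shares before constraints: Unit 5B 9,188.50; Unit G2 6,317.28; Unit 3A 51,255.41; Unit 1B 42,578.33; Unit PH2 32,260.49.
Capped: Unit 1B ($19,200); remaining pool $122,400 reallocated over remaining assessed value 1,489,351.
Redistributed shares: Unit 5B 11,357.83 → $11,350; Unit G2 7,808.74 → $7,800; Unit 3A 63,356.45 → $63,350; Unit PH2 39,876.97 → $39,900.

Unit 5B: $11,350 · Unit G2: $7,800 · Unit 3A: $63,350 · Unit 1B: $19,200 · Unit PH2: $39,900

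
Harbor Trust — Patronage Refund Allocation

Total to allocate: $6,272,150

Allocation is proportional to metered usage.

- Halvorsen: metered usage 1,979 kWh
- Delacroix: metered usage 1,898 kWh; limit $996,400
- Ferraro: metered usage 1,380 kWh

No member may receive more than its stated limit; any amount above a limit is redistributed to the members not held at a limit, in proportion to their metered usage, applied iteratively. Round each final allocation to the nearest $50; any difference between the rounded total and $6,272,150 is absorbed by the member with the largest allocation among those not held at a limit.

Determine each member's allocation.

Combined metered usage = 5,257.
Unconstrained shares: Halvorsen 2,361,153.67; Delacroix 2,264,512.21; Ferraro 1,646,484.12.
Capped: Delacroix ($996,400); residual $5,275,750 reallocated over remaining metered usage 3,359.
Shares after redistribution: Halvorsen 3,108,279.03 → $3,108,300; Ferraro 2,167,470.97 → $2,167,450.

Halvorsen: $3,108,300 · Delacroix: $996,400 · Ferraro: $2,167,450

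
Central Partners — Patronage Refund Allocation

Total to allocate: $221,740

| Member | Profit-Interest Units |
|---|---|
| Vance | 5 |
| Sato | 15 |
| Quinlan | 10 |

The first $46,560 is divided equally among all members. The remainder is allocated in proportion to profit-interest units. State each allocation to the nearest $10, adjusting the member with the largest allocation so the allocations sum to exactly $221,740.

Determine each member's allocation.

Vance: $44,720; Sato: $103,110; Quinlan: $73,910

Equal tier: $46,560 ÷ 3 = $15,520 apiece.
Remainder $175,180 by profit-interest units (total 30): Vance 29,196.67 → $29,200; Sato 87,590.00 → $87,590; Quinlan 58,393.33 → $58,390.
Totals: Vance $15,520 + $29,200 = $44,720; Sato $15,520 + $87,590 = $103,110; Quinlan $15,520 + $58,390 = $73,910.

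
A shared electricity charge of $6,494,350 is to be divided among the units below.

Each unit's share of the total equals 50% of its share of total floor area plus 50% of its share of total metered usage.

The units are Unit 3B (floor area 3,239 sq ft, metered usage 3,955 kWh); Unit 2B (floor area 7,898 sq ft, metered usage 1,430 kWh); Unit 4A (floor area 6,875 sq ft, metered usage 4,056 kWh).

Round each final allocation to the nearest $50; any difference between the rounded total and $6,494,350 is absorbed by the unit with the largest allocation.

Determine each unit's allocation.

Floor area total 18,012; metered usage total 9,441.
Combined weights (50% floor area + 50% metered usage): Unit 3B 0.2994; Unit 2B 0.2950; Unit 4A 0.4057.
Unrounded shares: Unit 3B 1,944,220.21; Unit 2B 1,915,678.88; Unit 4A 2,634,450.91.
After rounding ($50): Unit 3B $1,944,200; Unit 2B $1,915,700; Unit 4A $2,634,450. Sum = $6,494,350.
Sum already equals the total — no adjustment.

Unit 3B: $1,944,200 · Unit 2B: $1,915,700 · Unit 4A: $2,634,450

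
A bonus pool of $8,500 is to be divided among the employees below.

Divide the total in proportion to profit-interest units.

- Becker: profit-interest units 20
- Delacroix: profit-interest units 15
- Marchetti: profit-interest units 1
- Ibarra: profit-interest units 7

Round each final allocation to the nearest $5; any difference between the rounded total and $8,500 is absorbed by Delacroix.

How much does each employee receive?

Becker: $3,955 | Delacroix: $2,960 | Marchetti: $200 | Ibarra: $1,385

Total profit-interest units = 43.
Proportional shares: Becker 20/43 × $8,500 = 3,953.49; Delacroix 15/43 × $8,500 = 2,965.12; Marchetti 1/43 × $8,500 = 197.67; Ibarra 7/43 × $8,500 = 1,383.72.
Rounded to nearest $5: Becker $3,955; Delacroix $2,965; Marchetti $200; Ibarra $1,385. Sum = $8,505.
Difference $8,500 − $8,505 = −$5 applied to Delacroix: Delacroix becomes $2,960.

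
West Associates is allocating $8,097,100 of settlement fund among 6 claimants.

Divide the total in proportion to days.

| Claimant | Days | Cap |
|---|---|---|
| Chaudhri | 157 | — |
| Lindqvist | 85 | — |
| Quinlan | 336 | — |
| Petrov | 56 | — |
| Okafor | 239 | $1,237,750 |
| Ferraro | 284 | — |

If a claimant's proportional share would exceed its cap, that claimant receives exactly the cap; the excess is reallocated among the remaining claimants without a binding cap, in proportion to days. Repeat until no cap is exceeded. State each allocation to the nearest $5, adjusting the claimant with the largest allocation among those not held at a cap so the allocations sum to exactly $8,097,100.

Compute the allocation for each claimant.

Chaudhri: $1,173,115 · Lindqvist: $635,125 · Quinlan: $2,510,610 · Petrov: $418,435 · Okafor: $1,237,750 · Ferraro: $2,122,065

Days total: 1,157.
Unconstrained shares: Chaudhri 1,098,742.18; Lindqvist 594,860.41; Quinlan 2,351,448.23; Petrov 391,908.04; Okafor 1,672,607.52; Ferraro 1,987,533.62.
Cap binds for Okafor ($1,237,750); residual $6,859,350 reallocated over remaining days 918.
Shares after redistribution: Chaudhri 1,173,113.24 → $1,173,115; Lindqvist 635,125.00 → $635,125; Quinlan 2,510,611.76 → $2,510,610; Petrov 418,435.29 → $418,435; Ferraro 2,122,064.71 → $2,122,065.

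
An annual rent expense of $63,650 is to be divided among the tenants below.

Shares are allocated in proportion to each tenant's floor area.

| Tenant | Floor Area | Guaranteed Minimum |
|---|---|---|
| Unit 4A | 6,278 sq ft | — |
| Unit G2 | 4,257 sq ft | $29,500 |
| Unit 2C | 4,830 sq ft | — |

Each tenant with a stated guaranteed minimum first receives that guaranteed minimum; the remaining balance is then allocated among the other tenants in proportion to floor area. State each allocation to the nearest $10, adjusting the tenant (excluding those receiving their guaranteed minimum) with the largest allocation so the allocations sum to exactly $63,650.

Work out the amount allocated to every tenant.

Minimums first: Unit G2 $29,500. Balance $34,150.
Balance split over remaining floor area 11,108: Unit 4A 19,300.84 → $19,300; Unit 2C 14,849.16 → $14,850.

Unit 4A: $19,300 | Unit G2: $29,500 | Unit 2C: $14,850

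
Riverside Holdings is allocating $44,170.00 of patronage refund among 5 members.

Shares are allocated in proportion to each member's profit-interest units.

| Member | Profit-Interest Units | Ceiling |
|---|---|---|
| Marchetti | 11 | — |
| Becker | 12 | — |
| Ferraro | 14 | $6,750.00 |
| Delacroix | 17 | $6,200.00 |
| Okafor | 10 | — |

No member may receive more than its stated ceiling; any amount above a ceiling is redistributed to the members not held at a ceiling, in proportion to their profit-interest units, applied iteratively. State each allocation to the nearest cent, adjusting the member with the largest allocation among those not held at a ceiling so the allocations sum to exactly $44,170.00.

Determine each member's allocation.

Total profit-interest units = 64.
Proportional shares (ignoring caps): Marchetti 7,591.7188; Becker 8,281.8750; Ferraro 9,662.1875; Delacroix 11,732.6562; Okafor 6,901.5625.
Held at cap: Ferraro ($6,750.00), Delacroix ($6,200.00); remaining pool $31,220.00 reallocated over remaining profit-interest units 33.
Shares after redistribution: Marchetti 10,406.6667 → $10,406.67; Becker 11,352.7273 → $11,352.73; Okafor 9,460.6061 → $9,460.61.
Rounding difference −$0.01 applied to Becker → $11,352.72.

Marchetti: $10,406.67; Becker: $11,352.72; Ferraro: $6,750.00; Delacroix: $6,200.00; Okafor: $9,460.61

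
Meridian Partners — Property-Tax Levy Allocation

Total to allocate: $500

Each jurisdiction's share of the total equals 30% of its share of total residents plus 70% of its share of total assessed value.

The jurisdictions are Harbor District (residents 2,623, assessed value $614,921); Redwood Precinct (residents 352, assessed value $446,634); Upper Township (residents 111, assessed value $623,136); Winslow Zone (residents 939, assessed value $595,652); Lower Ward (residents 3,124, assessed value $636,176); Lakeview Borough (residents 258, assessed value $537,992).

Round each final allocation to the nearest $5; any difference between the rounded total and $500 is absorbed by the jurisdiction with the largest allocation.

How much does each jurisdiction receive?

Residents total 7,407; assessed value total 3,454,511.
Composite weights (30% residents + 70% assessed value): Harbor District 0.2308; Redwood Precinct 0.1048; Upper Township 0.1308; Winslow Zone 0.1587; Lower Ward 0.2554; Lakeview Borough 0.1195.
Unrounded shares: Harbor District 115.42; Redwood Precinct 52.38; Upper Township 65.38; Winslow Zone 79.37; Lower Ward 127.72; Lakeview Borough 59.73.
Rounded to nearest $5: Harbor District $115; Redwood Precinct $50; Upper Township $65; Winslow Zone $80; Lower Ward $130; Lakeview Borough $60. Sum = $500.
No rounding difference to absorb.

Harbor District: $115 | Redwood Precinct: $50 | Upper Township: $65 | Winslow Zone: $80 | Lower Ward: $130 | Lakeview Borough: $60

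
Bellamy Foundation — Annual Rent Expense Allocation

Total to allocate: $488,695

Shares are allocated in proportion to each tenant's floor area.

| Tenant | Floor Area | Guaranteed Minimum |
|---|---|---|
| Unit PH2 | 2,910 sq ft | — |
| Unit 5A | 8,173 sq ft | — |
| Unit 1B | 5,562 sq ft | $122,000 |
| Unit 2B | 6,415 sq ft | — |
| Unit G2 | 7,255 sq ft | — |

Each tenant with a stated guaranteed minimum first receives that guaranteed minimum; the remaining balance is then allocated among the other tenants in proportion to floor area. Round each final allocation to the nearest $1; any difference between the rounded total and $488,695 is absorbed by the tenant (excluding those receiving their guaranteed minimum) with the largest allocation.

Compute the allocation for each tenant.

Unit PH2: $43,109 | Unit 5A: $121,076 | Unit 1B: $122,000 | Unit 2B: $95,033 | Unit G2: $107,477

Fund the minimums — Unit 1B $122,000. Balance $366,695.
Balance split over remaining floor area 24,753: Unit PH2 43,109.22 → $43,109; Unit 5A 121,076.16 → $121,076; Unit 2B 95,032.86 → $95,033; Unit G2 107,476.76 → $107,477.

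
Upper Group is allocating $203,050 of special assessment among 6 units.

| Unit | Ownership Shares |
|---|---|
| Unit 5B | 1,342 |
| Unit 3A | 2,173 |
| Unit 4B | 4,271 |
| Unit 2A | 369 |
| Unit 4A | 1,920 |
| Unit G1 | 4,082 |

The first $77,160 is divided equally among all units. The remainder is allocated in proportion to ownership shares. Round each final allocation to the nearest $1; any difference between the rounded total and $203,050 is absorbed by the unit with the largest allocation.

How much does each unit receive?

Equal tier: $77,160 ÷ 6 = $12,860 apiece.
Remainder $125,890 by ownership shares (total 14,157): Unit 5B 11,933.63 → $11,934; Unit 3A 19,323.23 → $19,323; Unit 4B 37,979.53 → $37,980; Unit 2A 3,281.30 → $3,281; Unit 4A 17,073.45 → $17,073; Unit G1 36,298.86 → $36,299.
Totals: Unit 5B $12,860 + $11,934 = $24,794; Unit 3A $12,860 + $19,323 = $32,183; Unit 4B $12,860 + $37,980 = $50,840; Unit 2A $12,860 + $3,281 = $16,141; Unit 4A $12,860 + $17,073 = $29,933; Unit G1 $12,860 + $36,299 = $49,159.

Unit 5B: $24,794; Unit 3A: $32,183; Unit 4B: $50,840; Unit 2A: $16,141; Unit 4A: $29,933; Unit G1: $49,159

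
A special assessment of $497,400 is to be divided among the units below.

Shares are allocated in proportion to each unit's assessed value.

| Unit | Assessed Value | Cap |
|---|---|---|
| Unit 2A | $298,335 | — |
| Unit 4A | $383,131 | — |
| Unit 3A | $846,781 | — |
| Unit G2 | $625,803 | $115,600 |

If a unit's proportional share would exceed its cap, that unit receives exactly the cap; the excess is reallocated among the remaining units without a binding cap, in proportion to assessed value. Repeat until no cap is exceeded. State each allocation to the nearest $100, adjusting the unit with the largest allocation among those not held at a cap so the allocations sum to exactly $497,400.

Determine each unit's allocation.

Unit 2A: $74,500 | Unit 4A: $95,700 | Unit 3A: $211,600 | Unit G2: $115,600

Total assessed value = 2,154,050.
Proportional shares (ignoring caps): Unit 2A 68,889.69; Unit 4A 88,470.26; Unit 3A 195,533.47; Unit G2 144,506.59.
Cap binds for Unit G2 ($115,600); remaining pool $381,800 reallocated over remaining assessed value 1,528,247.
Redistributed shares: Unit 2A 74,532.65 → $74,500; Unit 4A 95,717.13 → $95,700; Unit 3A 211,550.22 → $211,600.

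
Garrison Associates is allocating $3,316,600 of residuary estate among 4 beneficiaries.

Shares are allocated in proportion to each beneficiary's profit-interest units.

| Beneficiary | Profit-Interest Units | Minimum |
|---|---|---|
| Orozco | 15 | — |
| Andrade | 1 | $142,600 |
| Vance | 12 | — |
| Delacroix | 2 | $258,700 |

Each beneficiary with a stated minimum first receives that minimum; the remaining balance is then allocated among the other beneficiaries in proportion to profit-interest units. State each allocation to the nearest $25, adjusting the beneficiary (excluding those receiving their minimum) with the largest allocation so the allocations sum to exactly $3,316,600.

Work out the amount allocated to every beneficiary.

Orozco: $1,619,600 · Andrade: $142,600 · Vance: $1,295,700 · Delacroix: $258,700

Minimums first: Andrade $142,600; Delacroix $258,700. Balance $2,915,300.
Balance split over remaining profit-interest units 27: Orozco 1,619,611.11 → $1,619,600; Vance 1,295,688.89 → $1,295,700.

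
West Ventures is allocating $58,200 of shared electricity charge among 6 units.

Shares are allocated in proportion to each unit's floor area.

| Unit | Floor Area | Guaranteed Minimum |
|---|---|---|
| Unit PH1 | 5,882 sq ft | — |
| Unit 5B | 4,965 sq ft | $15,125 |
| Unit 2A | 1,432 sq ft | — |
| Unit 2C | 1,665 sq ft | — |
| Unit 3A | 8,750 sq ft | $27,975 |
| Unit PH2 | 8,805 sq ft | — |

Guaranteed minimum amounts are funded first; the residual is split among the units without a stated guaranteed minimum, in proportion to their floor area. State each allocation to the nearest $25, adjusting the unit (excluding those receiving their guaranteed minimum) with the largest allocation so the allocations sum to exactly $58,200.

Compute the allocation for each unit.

Guaranteed amounts: Unit 5B $15,125; Unit 3A $27,975. Balance $15,100.
Balance split over remaining floor area 17,784: Unit PH1 4,994.28 → $5,000; Unit 2A 1,215.88 → $1,225; Unit 2C 1,413.71 → $1,425; Unit PH2 7,476.13 → $7,475.
Rounding difference −$25 applied to Unit PH2 → $7,450.

Unit PH1: $5,000; Unit 5B: $15,125; Unit 2A: $1,225; Unit 2C: $1,425; Unit 3A: $27,975; Unit PH2: $7,450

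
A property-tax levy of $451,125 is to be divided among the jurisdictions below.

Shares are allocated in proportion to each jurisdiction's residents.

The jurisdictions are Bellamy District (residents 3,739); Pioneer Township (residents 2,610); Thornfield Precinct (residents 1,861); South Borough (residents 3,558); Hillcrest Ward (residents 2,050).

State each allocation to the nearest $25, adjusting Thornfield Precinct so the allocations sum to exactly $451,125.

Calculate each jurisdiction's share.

Residents total: 13,818.
Raw shares: Bellamy District 3,739/13,818 × $451,125 = 122,069.50; Pioneer Township 2,610/13,818 × $451,125 = 85,210.32; Thornfield Precinct 1,861/13,818 × $451,125 = 60,757.25; South Borough 3,558/13,818 × $451,125 = 116,160.28; Hillcrest Ward 2,050/13,818 × $451,125 = 66,927.65.
Rounded to nearest $25: Bellamy District $122,075; Pioneer Township $85,200; Thornfield Precinct $60,750; South Borough $116,150; Hillcrest Ward $66,925. Sum = $451,100.
Difference $451,125 − $451,100 = +$25 applied to Thornfield Precinct: Thornfield Precinct becomes $60,775.

Bellamy District: $122,075 | Pioneer Township: $85,200 | Thornfield Precinct: $60,775 | South Borough: $116,150 | Hillcrest Ward: $66,925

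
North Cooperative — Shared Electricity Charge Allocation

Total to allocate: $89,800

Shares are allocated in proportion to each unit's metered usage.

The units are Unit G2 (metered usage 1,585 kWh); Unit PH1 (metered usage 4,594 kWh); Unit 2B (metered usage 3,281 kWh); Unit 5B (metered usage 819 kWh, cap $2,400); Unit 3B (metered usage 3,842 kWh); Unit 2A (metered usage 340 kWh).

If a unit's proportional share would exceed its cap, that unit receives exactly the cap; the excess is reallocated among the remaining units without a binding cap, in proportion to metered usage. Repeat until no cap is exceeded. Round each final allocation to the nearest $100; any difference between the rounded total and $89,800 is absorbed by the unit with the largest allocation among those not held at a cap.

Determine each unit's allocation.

Unit G2: $10,200 · Unit PH1: $29,400 · Unit 2B: $21,000 · Unit 5B: $2,400 · Unit 3B: $24,600 · Unit 2A: $2,200

Combined metered usage = 14,461.
Proportional shares (ignoring caps): Unit G2 9,842.54; Unit PH1 28,527.85; Unit 2B 20,374.37; Unit 5B 5,085.83; Unit 3B 23,858.07; Unit 2A 2,111.33.
Held at cap: Unit 5B ($2,400); remaining pool $87,400 reallocated over remaining metered usage 13,642.
Shares after redistribution: Unit G2 10,154.60 → $10,200; Unit PH1 29,432.31 → $29,400; Unit 2B 21,020.33 → $21,000; Unit 3B 24,614.48 → $24,600; Unit 2A 2,178.27 → $2,200.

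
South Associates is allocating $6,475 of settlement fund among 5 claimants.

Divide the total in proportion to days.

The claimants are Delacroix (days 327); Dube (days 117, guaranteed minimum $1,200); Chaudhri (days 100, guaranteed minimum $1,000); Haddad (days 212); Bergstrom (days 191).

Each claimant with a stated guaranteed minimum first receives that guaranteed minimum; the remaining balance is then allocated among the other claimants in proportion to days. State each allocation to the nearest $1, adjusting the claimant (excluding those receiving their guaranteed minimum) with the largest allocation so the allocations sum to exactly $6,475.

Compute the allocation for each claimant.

Delacroix: $1,914; Dube: $1,200; Chaudhri: $1,000; Haddad: $1,242; Bergstrom: $1,119

Fund the minimums — Dube $1,200; Chaudhri $1,000. Remaining pool $4,275.
Remaining pool split over remaining days 730: Delacroix 1,914.97 → $1,915; Haddad 1,241.51 → $1,242; Bergstrom 1,118.53 → $1,119.
Rounding difference −$1 applied to Delacroix → $1,914.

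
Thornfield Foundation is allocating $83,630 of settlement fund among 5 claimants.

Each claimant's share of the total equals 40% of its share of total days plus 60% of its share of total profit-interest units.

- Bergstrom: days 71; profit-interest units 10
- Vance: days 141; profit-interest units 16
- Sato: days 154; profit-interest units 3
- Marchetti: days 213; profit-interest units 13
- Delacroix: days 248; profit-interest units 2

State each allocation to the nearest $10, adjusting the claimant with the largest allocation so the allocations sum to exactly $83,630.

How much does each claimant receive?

Bergstrom: $14,280; Vance: $23,950; Sato: $9,650; Marchetti: $23,440; Delacroix: $12,310

Days total 827; profit-interest units total 44.
Blended shares (40% days + 60% profit-interest units): Bergstrom 0.1707; Vance 0.2864; Sato 0.1154; Marchetti 0.2803; Delacroix 0.1472.
Proportional shares: Bergstrom 14,276.03; Vance 23,949.97; Sato 9,650.50; Marchetti 23,441.13; Delacroix 12,312.37.
After rounding ($10): Bergstrom $14,280; Vance $23,950; Sato $9,650; Marchetti $23,440; Delacroix $12,310. Sum = $83,630.
No rounding difference to absorb.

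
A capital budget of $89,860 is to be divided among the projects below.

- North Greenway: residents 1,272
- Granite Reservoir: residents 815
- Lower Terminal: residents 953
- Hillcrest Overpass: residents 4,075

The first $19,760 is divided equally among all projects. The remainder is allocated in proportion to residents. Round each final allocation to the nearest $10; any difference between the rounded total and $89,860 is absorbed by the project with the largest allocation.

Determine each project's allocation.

North Greenway: $17,470 | Granite Reservoir: $12,970 | Lower Terminal: $14,330 | Hillcrest Overpass: $45,090

Equal tier: $19,760 ÷ 4 = $4,940 apiece.
Remainder $70,100 by residents (total 7,115): North Greenway 12,532.28 → $12,530; Granite Reservoir 8,029.73 → $8,030; Lower Terminal 9,389.36 → $9,390; Hillcrest Overpass 40,148.63 → $40,150.
Totals: North Greenway $4,940 + $12,530 = $17,470; Granite Reservoir $4,940 + $8,030 = $12,970; Lower Terminal $4,940 + $9,390 = $14,330; Hillcrest Overpass $4,940 + $40,150 = $45,090.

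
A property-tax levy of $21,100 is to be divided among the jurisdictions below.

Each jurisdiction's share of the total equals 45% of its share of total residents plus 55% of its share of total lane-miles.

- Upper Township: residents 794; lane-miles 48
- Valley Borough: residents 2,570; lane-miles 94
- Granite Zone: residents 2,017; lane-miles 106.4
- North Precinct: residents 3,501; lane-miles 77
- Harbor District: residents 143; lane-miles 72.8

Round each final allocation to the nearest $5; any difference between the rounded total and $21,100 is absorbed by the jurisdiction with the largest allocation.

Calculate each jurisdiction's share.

Upper Township: $2,235 | Valley Borough: $5,445 | Granite Zone: $5,225 | North Precinct: $5,925 | Harbor District: $2,270

Totals — residents 9,025, lane-miles 398.2.
Combined weights (45% residents + 55% lane-miles): Upper Township 0.1059; Valley Borough 0.2580; Granite Zone 0.2475; North Precinct 0.2809; Harbor District 0.1077.
Proportional shares: Upper Township 2,234.24; Valley Borough 5,443.34; Granite Zone 5,222.92; North Precinct 5,927.38; Harbor District 2,272.10.
After rounding ($5): Upper Township $2,235; Valley Borough $5,445; Granite Zone $5,225; North Precinct $5,925; Harbor District $2,270. Sum = $21,100.
No rounding difference to absorb.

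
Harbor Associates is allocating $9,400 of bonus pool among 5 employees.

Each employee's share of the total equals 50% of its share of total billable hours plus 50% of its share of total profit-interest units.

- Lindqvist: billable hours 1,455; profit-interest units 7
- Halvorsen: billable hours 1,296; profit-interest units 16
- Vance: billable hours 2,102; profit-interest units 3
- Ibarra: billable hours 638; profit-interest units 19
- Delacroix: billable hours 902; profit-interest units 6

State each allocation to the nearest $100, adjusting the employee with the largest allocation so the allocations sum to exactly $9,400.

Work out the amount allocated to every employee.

Totals — billable hours 6,393, profit-interest units 51.
Composite weights (50% billable hours + 50% profit-interest units): Lindqvist 0.1824; Halvorsen 0.2582; Vance 0.1938; Ibarra 0.2362; Delacroix 0.1294.
Unrounded shares: Lindqvist 1,714.78; Halvorsen 2,427.30; Vance 1,821.82; Ibarra 2,220.02; Delacroix 1,216.07.
After rounding ($100): Lindqvist $1,700; Halvorsen $2,400; Vance $1,800; Ibarra $2,200; Delacroix $1,200. Sum = $9,300.
Difference $9,400 − $9,300 = +$100 applied to largest allocation (Halvorsen): Halvorsen becomes $2,500.

Lindqvist: $1,700; Halvorsen: $2,500; Vance: $1,800; Ibarra: $2,200; Delacroix: $1,200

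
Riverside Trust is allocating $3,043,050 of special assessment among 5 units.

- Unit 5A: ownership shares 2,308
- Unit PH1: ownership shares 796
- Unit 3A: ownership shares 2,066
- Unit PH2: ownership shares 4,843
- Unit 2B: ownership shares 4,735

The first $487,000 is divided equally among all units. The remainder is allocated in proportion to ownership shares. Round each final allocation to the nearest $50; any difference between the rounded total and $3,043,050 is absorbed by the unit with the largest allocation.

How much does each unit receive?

$487,000 shared equally gives $97,400 per unit.
Remainder $2,556,050 by ownership shares (total 14,748): Unit 5A 400,011.08 → $400,000; Unit PH1 137,958.76 → $137,950; Unit 3A 358,068.84 → $358,050; Unit PH2 839,364.67 → $839,350; Unit 2B 820,646.65 → $820,650.
Rounding difference +$50 on remainder applied to Unit PH2.
Totals: Unit 5A $97,400 + $400,000 = $497,400; Unit PH1 $97,400 + $137,950 = $235,350; Unit 3A $97,400 + $358,050 = $455,450; Unit PH2 $97,400 + $839,400 = $936,800; Unit 2B $97,400 + $820,650 = $918,050.

Unit 5A: $497,400; Unit PH1: $235,350; Unit 3A: $455,450; Unit PH2: $936,800; Unit 2B: $918,050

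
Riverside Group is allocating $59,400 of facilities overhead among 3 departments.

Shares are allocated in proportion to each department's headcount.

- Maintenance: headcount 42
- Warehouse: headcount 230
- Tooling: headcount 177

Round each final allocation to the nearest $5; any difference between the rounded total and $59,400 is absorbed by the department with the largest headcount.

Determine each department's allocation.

Headcount total: 42 + 230 + 177 = 449.
Raw shares: Maintenance 5,556.35; Warehouse 30,427.62; Tooling 23,416.04.
Rounded to nearest $5: Maintenance $5,555; Warehouse $30,430; Tooling $23,415. Sum = $59,400.
No rounding difference to absorb.

Maintenance: $5,555 · Warehouse: $30,430 · Tooling: $23,415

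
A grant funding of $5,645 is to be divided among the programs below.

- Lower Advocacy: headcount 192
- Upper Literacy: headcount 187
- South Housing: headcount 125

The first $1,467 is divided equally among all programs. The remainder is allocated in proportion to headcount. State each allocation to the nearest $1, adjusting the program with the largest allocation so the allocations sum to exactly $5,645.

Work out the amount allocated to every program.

Lower Advocacy: $2,081 | Upper Literacy: $2,039 | South Housing: $1,525

Equal tier: $1,467 ÷ 3 = $489 apiece.
Remainder $4,178 by headcount (total 504): Lower Advocacy 1,591.62 → $1,592; Upper Literacy 1,550.17 → $1,550; South Housing 1,036.21 → $1,036.
Totals: Lower Advocacy $489 + $1,592 = $2,081; Upper Literacy $489 + $1,550 = $2,039; South Housing $489 + $1,036 = $1,525.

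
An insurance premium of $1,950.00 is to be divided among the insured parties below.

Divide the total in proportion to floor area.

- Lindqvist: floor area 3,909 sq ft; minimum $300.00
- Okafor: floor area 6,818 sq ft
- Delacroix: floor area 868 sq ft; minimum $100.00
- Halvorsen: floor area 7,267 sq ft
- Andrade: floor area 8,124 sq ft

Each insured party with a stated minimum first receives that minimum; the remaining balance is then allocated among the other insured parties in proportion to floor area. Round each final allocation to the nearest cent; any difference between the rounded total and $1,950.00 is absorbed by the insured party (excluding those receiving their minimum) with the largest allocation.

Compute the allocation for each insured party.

Fund the minimums — Lindqvist $300.00; Delacroix $100.00. Remaining pool $1,550.00.
Remaining pool split over remaining floor area 22,209: Okafor 475.8386 → $475.84; Halvorsen 507.17502 → $507.18; Andrade 566.9864 → $566.99.
Rounding difference −$0.01 applied to Andrade → $566.98.

Lindqvist: $300.00 · Okafor: $475.84 · Delacroix: $100.00 · Halvorsen: $507.18 · Andrade: $566.98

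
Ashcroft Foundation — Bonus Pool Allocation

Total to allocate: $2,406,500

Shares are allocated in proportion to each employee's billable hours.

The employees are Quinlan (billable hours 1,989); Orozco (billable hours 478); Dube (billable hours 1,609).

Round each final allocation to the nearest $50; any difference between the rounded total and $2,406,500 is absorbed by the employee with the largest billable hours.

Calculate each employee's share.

Quinlan: $1,174,350; Orozco: $282,200; Dube: $949,950

Sum of billable hours: 4,076.
Pro-rata amounts: Quinlan 1,989/4,076 × $2,406,500 = 1,174,320.04; Orozco 478/4,076 × $2,406,500 = 282,214.67; Dube 1,609/4,076 × $2,406,500 = 949,965.28.
At nearest $50: Quinlan $1,174,300; Orozco $282,200; Dube $949,950. Sum = $2,406,450.
Difference $2,406,500 − $2,406,450 = +$50 applied to largest billable hours (Quinlan): Quinlan becomes $1,174,350.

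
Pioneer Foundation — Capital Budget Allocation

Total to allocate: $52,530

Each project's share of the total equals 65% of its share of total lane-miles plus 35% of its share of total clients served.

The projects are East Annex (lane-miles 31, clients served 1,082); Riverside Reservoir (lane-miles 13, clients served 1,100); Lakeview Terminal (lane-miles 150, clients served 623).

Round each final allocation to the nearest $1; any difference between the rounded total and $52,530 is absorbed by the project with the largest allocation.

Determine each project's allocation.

East Annex: $12,548 | Riverside Reservoir: $9,498 | Lakeview Terminal: $30,484

Lane-miles total 194; clients served total 2,805.
Combined weights (65% lane-miles + 35% clients served): East Annex 0.2389; Riverside Reservoir 0.1808; Lakeview Terminal 0.5803.
Pro-rata amounts: East Annex 12,548.10; Riverside Reservoir 9,498.03; Lakeview Terminal 30,483.87.
After rounding ($1): East Annex $12,548; Riverside Reservoir $9,498; Lakeview Terminal $30,484. Sum = $52,530.
No rounding difference to absorb.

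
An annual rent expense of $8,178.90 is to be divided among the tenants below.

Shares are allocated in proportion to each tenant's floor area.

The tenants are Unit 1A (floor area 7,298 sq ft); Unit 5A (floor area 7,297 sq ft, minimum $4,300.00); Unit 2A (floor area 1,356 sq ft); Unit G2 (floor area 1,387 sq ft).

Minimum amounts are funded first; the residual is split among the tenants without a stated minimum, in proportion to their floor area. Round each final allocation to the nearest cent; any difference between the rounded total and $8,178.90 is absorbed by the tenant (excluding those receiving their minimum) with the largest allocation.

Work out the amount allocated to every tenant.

Guaranteed amounts: Unit 5A $4,300.00. Balance $3,878.90.
Balance split over remaining floor area 10,041: Unit 1A 2,819.2622 → $2,819.26; Unit 2A 523.8311 → $523.83; Unit G2 535.8066 → $535.81.

Unit 1A: $2,819.26; Unit 5A: $4,300.00; Unit 2A: $523.83; Unit G2: $535.81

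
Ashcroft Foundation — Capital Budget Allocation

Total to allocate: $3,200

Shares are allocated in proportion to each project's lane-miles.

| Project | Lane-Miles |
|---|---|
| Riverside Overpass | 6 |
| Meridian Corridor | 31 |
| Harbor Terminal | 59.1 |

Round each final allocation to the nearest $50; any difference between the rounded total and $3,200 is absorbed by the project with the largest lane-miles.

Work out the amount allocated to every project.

Sum of lane-miles: 6 + 31 + 59.1 = 96.1.
Pro-rata amounts: Riverside Overpass 199.79; Meridian Corridor 1,032.26; Harbor Terminal 1,967.95.
Rounded to nearest $50: Riverside Overpass $200; Meridian Corridor $1,050; Harbor Terminal $1,950. Sum = $3,200.
Rounded total matches; no reconciliation needed.

Riverside Overpass: $200 | Meridian Corridor: $1,050 | Harbor Terminal: $1,950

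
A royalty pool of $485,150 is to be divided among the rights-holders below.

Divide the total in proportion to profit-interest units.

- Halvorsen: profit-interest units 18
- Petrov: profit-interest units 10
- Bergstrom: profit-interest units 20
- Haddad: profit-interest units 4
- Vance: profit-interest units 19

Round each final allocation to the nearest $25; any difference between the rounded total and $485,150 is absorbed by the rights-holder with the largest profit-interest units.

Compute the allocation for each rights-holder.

Halvorsen: $123,000 | Petrov: $68,325 | Bergstrom: $136,675 | Haddad: $27,325 | Vance: $129,825

Total profit-interest units = 71.
Unrounded shares: Halvorsen 18/71 × $485,150 = 122,995.77; Petrov 10/71 × $485,150 = 68,330.99; Bergstrom 20/71 × $485,150 = 136,661.97; Haddad 4/71 × $485,150 = 27,332.39; Vance 19/71 × $485,150 = 129,828.87.
At nearest $25: Halvorsen $123,000; Petrov $68,325; Bergstrom $136,650; Haddad $27,325; Vance $129,825. Sum = $485,125.
Difference $485,150 − $485,125 = +$25 applied to largest profit-interest units (Bergstrom): Bergstrom becomes $136,675.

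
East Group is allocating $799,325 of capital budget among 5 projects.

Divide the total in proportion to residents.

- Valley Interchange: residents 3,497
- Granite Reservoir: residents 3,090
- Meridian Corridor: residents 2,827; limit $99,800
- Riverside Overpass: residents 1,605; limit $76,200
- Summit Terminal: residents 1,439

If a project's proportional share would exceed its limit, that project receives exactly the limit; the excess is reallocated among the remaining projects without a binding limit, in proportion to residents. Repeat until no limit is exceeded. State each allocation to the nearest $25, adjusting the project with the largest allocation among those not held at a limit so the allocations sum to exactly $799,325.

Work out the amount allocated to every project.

Valley Interchange: $271,600 | Granite Reservoir: $239,975 | Meridian Corridor: $99,800 | Riverside Overpass: $76,200 | Summit Terminal: $111,750

Sum of residents: 12,458.
Unconstrained shares: Valley Interchange 224,373.06; Granite Reservoir 198,259.29; Meridian Corridor 181,384.79; Riverside Overpass 102,979.34; Summit Terminal 92,328.52.
Capped: Meridian Corridor ($99,800), Riverside Overpass ($76,200); balance $623,325 reallocated over remaining residents 8,026.
Redistributed shares: Valley Interchange 271,588.28 → $271,600; Granite Reservoir 239,979.35 → $239,975; Summit Terminal 111,757.37 → $111,750.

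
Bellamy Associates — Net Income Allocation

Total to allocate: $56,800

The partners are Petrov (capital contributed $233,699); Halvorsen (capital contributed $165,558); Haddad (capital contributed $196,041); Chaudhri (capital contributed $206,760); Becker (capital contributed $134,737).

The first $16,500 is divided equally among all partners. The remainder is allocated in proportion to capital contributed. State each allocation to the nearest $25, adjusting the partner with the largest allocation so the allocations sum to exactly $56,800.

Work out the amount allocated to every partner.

Equal tier: $16,500 ÷ 5 = $3,300 apiece.
Remainder $40,300 by capital contributed (total 936,795): Petrov 10,053.50 → $10,050; Halvorsen 7,122.14 → $7,125; Haddad 8,433.49 → $8,425; Chaudhri 8,894.61 → $8,900; Becker 5,796.25 → $5,800.
Totals: Petrov $3,300 + $10,050 = $13,350; Halvorsen $3,300 + $7,125 = $10,425; Haddad $3,300 + $8,425 = $11,725; Chaudhri $3,300 + $8,900 = $12,200; Becker $3,300 + $5,800 = $9,100.

Petrov: $13,350 | Halvorsen: $10,425 | Haddad: $11,725 | Chaudhri: $12,200 | Becker: $9,100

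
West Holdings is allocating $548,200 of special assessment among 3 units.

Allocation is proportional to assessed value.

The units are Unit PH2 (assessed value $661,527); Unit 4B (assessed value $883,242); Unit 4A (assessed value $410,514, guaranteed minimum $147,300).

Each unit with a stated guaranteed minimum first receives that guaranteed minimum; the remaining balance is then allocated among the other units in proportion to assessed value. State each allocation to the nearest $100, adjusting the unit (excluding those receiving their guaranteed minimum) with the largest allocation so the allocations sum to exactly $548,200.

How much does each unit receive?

Unit PH2: $171,700 · Unit 4B: $229,200 · Unit 4A: $147,300

Minimums first: Unit 4A $147,300. Balance $400,900.
Balance split over remaining assessed value 1,544,769: Unit PH2 171,680.15 → $171,700; Unit 4B 229,219.85 → $229,200.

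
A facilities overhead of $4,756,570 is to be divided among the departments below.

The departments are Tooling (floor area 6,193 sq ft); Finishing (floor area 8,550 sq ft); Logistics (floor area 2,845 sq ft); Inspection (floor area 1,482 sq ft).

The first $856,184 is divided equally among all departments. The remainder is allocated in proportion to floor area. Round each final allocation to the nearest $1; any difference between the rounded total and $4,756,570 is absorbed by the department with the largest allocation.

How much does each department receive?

Equal tier: $856,184 ÷ 4 = $214,046 apiece.
Remainder $3,900,386 by floor area (total 19,070): Tooling 1,266,653.93 → $1,266,654; Finishing 1,748,731.01 → $1,748,731; Logistics 581,887.69 → $581,888; Inspection 303,113.37 → $303,113.
Totals: Tooling $214,046 + $1,266,654 = $1,480,700; Finishing $214,046 + $1,748,731 = $1,962,777; Logistics $214,046 + $581,888 = $795,934; Inspection $214,046 + $303,113 = $517,159.

Tooling: $1,480,700 | Finishing: $1,962,777 | Logistics: $795,934 | Inspection: $517,159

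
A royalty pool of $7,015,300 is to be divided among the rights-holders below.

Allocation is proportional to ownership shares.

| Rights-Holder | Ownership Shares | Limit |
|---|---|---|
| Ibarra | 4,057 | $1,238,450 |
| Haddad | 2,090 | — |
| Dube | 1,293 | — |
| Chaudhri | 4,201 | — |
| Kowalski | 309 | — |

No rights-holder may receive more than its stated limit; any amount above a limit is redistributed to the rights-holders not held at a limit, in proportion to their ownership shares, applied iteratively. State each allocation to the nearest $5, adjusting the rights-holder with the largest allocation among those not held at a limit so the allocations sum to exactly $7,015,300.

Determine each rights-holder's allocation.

Ibarra: $1,238,450; Haddad: $1,529,660; Dube: $946,340; Chaudhri: $3,074,695; Kowalski: $226,155

Combined ownership shares = 11,950.
Unconstrained shares: Ibarra 2,381,679.67; Haddad 1,226,943.68; Dube 759,061.33; Chaudhri 2,466,215.51; Kowalski 181,399.81.
Capped: Ibarra ($1,238,450); remaining pool $5,776,850 reallocated over remaining ownership shares 7,893.
Shares after redistribution: Haddad 1,529,661.28 → $1,529,660; Dube 946,340.69 → $946,340; Chaudhri 3,074,692.37 → $3,074,690; Kowalski 226,155.66 → $226,155.
Rounding difference +$5 applied to Chaudhri → $3,074,695.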